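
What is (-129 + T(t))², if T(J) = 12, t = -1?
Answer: 13689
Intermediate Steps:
(-129 + T(t))² = (-129 + 12)² = (-117)² = 13689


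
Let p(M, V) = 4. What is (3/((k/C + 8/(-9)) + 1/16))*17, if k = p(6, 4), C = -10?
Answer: -36720/883 ≈ -41.586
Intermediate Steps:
k = 4
(3/((k/C + 8/(-9)) + 1/16))*17 = (3/((4/(-10) + 8/(-9)) + 1/16))*17 = (3/((4*(-1/10) + 8*(-1/9)) + 1/16))*17 = (3/((-2/5 - 8/9) + 1/16))*17 = (3/(-58/45 + 1/16))*17 = (3/(-883/720))*17 = -720/883*3*17 = -2160/883*17 = -36720/883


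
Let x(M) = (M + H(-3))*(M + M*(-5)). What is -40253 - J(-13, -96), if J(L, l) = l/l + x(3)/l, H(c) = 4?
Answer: -322039/8 ≈ -40255.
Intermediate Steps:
x(M) = -4*M*(4 + M) (x(M) = (M + 4)*(M + M*(-5)) = (4 + M)*(M - 5*M) = (4 + M)*(-4*M) = -4*M*(4 + M))
J(L, l) = 1 - 84/l (J(L, l) = l/l + (-4*3*(4 + 3))/l = 1 + (-4*3*7)/l = 1 - 84/l)
-40253 - J(-13, -96) = -40253 - (-84 - 96)/(-96) = -40253 - (-1)*(-180)/96 = -40253 - 1*15/8 = -40253 - 15/8 = -322039/8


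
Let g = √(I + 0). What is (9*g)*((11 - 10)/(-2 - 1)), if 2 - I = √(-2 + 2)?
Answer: -3*√2 ≈ -4.2426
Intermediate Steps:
I = 2 (I = 2 - √(-2 + 2) = 2 - √0 = 2 - 1*0 = 2 + 0 = 2)
g = √2 (g = √(2 + 0) = √2 ≈ 1.4142)
(9*g)*((11 - 10)/(-2 - 1)) = (9*√2)*((11 - 10)/(-2 - 1)) = (9*√2)*(1/(-3)) = (9*√2)*(1*(-⅓)) = (9*√2)*(-⅓) = -3*√2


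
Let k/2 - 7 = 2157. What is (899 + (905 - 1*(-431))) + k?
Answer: 6563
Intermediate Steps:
k = 4328 (k = 14 + 2*2157 = 14 + 4314 = 4328)
(899 + (905 - 1*(-431))) + k = (899 + (905 - 1*(-431))) + 4328 = (899 + (905 + 431)) + 4328 = (899 + 1336) + 4328 = 2235 + 4328 = 6563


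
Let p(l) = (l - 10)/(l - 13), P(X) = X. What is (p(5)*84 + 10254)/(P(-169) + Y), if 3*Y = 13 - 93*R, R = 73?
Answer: -61839/14566 ≈ -4.2454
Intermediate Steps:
p(l) = (-10 + l)/(-13 + l)
Y = -6776/3 (Y = (13 - 93*73)/3 = (13 - 6789)/3 = (⅓)*(-6776) = -6776/3 ≈ -2258.7)
(p(5)*84 + 10254)/(P(-169) + Y) = (((-10 + 5)/(-13 + 5))*84 + 10254)/(-169 - 6776/3) = ((-5/(-8))*84 + 10254)/(-7283/3) = (-⅛*(-5)*84 + 10254)*(-3/7283) = ((5/8)*84 + 10254)*(-3/7283) = (105/2 + 10254)*(-3/7283) = (20613/2)*(-3/7283) = -61839/14566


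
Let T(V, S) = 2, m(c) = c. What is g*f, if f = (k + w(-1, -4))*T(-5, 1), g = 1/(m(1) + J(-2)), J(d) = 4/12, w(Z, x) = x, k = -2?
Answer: -9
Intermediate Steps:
J(d) = ⅓ (J(d) = 4*(1/12) = ⅓)
g = ¾ (g = 1/(1 + ⅓) = 1/(4/3) = ¾ ≈ 0.75000)
f = -12 (f = (-2 - 4)*2 = -6*2 = -12)
g*f = (¾)*(-12) = -9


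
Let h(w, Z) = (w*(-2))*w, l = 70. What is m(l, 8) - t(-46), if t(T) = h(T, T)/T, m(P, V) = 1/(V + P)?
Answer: -7175/78 ≈ -91.987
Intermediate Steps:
h(w, Z) = -2*w**2 (h(w, Z) = (-2*w)*w = -2*w**2)
m(P, V) = 1/(P + V)
t(T) = -2*T (t(T) = (-2*T**2)/T = -2*T)
m(l, 8) - t(-46) = 1/(70 + 8) - (-2)*(-46) = 1/78 - 1*92 = 1/78 - 92 = -7175/78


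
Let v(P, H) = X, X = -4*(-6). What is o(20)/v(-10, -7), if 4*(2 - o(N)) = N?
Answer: -⅛ ≈ -0.12500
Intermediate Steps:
X = 24
o(N) = 2 - N/4
v(P, H) = 24
o(20)/v(-10, -7) = (2 - ¼*20)/24 = (2 - 5)*(1/24) = -3*1/24 = -⅛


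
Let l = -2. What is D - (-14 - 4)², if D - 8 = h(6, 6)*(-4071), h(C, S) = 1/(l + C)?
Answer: -5335/4 ≈ -1333.8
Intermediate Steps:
h(C, S) = 1/(-2 + C)
D = -4039/4 (D = 8 - 4071/(-2 + 6) = 8 - 4071/4 = -4039/4 ≈ -1009.8)
D - (-14 - 4)² = -4039/4 - (-14 - 4)² = -4039/4 - 1*(-18)² = -4039/4 - 1*324 = -4039/4 - 324 = -5335/4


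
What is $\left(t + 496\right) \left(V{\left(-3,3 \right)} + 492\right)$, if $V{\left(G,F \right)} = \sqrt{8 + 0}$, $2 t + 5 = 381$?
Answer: $336528 + 1368 \sqrt{2} \approx 3.3846 \cdot 10^{5}$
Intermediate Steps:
$t = 188$ ($t = - \frac{5}{2} + \frac{1}{2} \cdot 381 = - \frac{5}{2} + \frac{381}{2} = 188$)
$V{\left(G,F \right)} = 2 \sqrt{2}$ ($V{\left(G,F \right)} = \sqrt{8} = 2 \sqrt{2}$)
$\left(t + 496\right) \left(V{\left(-3,3 \right)} + 492\right) = \left(188 + 496\right) \left(2 \sqrt{2} + 492\right) = 684 \left(492 + 2 \sqrt{2}\right) = 336528 + 1368 \sqrt{2}$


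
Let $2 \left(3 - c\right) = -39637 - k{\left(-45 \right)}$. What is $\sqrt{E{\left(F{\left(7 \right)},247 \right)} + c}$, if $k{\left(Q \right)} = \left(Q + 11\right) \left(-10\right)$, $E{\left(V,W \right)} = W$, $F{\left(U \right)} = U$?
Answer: $\frac{\sqrt{80954}}{2} \approx 142.26$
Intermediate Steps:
$k{\left(Q \right)} = -110 - 10 Q$ ($k{\left(Q \right)} = \left(11 + Q\right) \left(-10\right) = -110 - 10 Q$)
$c = \frac{39983}{2}$ ($c = 3 - \frac{-39637 - \left(-110 - -450\right)}{2} = 3 - \frac{-39637 - \left(-110 + 450\right)}{2} = 3 - \frac{-39637 - 340}{2} = 3 - - \frac{39977}{2} = 3 + \frac{39977}{2} = \frac{39983}{2} \approx 19992.0$)
$\sqrt{E{\left(F{\left(7 \right)},247 \right)} + c} = \sqrt{247 + \frac{39983}{2}} = \sqrt{\frac{40477}{2}} = \frac{\sqrt{80954}}{2}$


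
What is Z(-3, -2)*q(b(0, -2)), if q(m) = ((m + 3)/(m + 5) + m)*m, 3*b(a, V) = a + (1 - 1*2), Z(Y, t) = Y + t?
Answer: 25/63 ≈ 0.39683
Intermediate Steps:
b(a, V) = -1/3 + a/3 (b(a, V) = (a + (1 - 1*2))/3 = (a + (1 - 2))/3 = (a - 1)/3 = (-1 + a)/3 = -1/3 + a/3)
q(m) = m*(m + (3 + m)/(5 + m)) (q(m) = ((3 + m)/(5 + m) + m)*m = (m + (3 + m)/(5 + m))*m = m*(m + (3 + m)/(5 + m)))
Z(-3, -2)*q(b(0, -2)) = (-3 - 2)*((-1/3 + (1/3)*0)*(3 + (-1/3 + (1/3)*0)**2 + 6*(-1/3 + (1/3)*0))/(5 + (-1/3 + (1/3)*0))) = -5*(-1/3 + 0)*(3 + (-1/3 + 0)**2 + 6*(-1/3 + 0))/(5 + (-1/3 + 0)) = -(-5)*(3 + (-1/3)**2 + 6*(-1/3))/(3*(5 - 1/3)) = -(-5)*(3 + 1/9 - 2)/(3*14/3) = -(-5)*3*10/(3*14*9) = -5*(-5/63) = 25/63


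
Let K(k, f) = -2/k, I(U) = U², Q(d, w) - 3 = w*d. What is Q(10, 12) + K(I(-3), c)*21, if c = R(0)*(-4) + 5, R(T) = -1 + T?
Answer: 355/3 ≈ 118.33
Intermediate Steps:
c = 9 (c = (-1 + 0)*(-4) + 5 = -1*(-4) + 5 = 4 + 5 = 9)
Q(d, w) = 3 + d*w (Q(d, w) = 3 + w*d = 3 + d*w)
Q(10, 12) + K(I(-3), c)*21 = (3 + 10*12) - 2/((-3)²)*21 = (3 + 120) - 2/9*21 = 123 - 2*⅑*21 = 123 - 2/9*21 = 123 - 14/3 = 355/3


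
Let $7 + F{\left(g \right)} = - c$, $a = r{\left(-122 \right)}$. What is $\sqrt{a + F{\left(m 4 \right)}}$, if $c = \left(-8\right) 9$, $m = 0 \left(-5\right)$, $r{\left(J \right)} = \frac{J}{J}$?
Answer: $\sqrt{66} \approx 8.124$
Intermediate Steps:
$r{\left(J \right)} = 1$
$m = 0$
$c = -72$
$a = 1$
$F{\left(g \right)} = 65$ ($F{\left(g \right)} = -7 - -72 = -7 + 72 = 65$)
$\sqrt{a + F{\left(m 4 \right)}} = \sqrt{1 + 65} = \sqrt{66}$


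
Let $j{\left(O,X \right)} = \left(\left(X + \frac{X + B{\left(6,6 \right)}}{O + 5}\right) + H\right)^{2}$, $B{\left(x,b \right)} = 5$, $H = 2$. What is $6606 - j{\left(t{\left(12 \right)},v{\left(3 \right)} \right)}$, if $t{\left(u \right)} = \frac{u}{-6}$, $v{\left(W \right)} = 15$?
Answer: $\frac{54413}{9} \approx 6045.9$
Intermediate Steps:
$t{\left(u \right)} = - \frac{u}{6}$ ($t{\left(u \right)} = u \left(- \frac{1}{6}\right) = - \frac{u}{6}$)
$j{\left(O,X \right)} = \left(2 + X + \frac{5 + X}{5 + O}\right)^{2}$ ($j{\left(O,X \right)} = \left(\left(X + \frac{X + 5}{O + 5}\right) + 2\right)^{2} = \left(\left(X + \frac{5 + X}{5 + O}\right) + 2\right)^{2} = \left(2 + X + \frac{5 + X}{5 + O}\right)^{2}$)
$6606 - j{\left(t{\left(12 \right)},v{\left(3 \right)} \right)} = 6606 - \frac{\left(15 + 2 \left(\left(- \frac{1}{6}\right) 12\right) + 6 \cdot 15 + \left(- \frac{1}{6}\right) 12 \cdot 15\right)^{2}}{\left(5 - 2\right)^{2}} = 6606 - \frac{\left(15 + 2 \left(-2\right) + 90 - 30\right)^{2}}{\left(5 - 2\right)^{2}} = 6606 - \frac{\left(15 - 4 + 90 - 30\right)^{2}}{9} = 6606 - \frac{71^{2}}{9} = 6606 - \frac{1}{9} \cdot 5041 = 6606 - \frac{5041}{9} = \frac{54413}{9}$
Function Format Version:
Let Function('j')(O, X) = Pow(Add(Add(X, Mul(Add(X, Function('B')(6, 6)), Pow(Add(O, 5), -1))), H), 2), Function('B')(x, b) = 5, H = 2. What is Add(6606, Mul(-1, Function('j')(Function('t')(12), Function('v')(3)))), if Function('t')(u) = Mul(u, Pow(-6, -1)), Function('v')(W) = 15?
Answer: Rational(54413, 9) ≈ 6045.9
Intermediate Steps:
Function('t')(u) = Mul(Rational(-1, 6), u) (Function('t')(u) = Mul(u, Rational(-1, 6)) = Mul(Rational(-1, 6), u))
Function('j')(O, X) = Pow(Add(2, X, Mul(Pow(Add(5, O), -1), Add(5, X))), 2) (Function('j')(O, X) = Pow(Add(Add(X, Mul(Add(X, 5), Pow(Add(O, 5), -1))), 2), 2) = Pow(Add(Add(X, Mul(Add(5, X), Pow(Add(5, O), -1))), 2), 2) = Pow(Add(Add(X, Mul(Pow(Add(5, O), -1), Add(5, X))), 2), 2) = Pow(Add(2, X, Mul(Pow(Add(5, O), -1), Add(5, X))), 2))
Add(6606, Mul(-1, Function('j')(Function('t')(12), Function('v')(3)))) = Add(6606, Mul(-1, Mul(Pow(Add(5, Mul(Rational(-1, 6), 12)), -2), Pow(Add(15, Mul(2, Mul(Rational(-1, 6), 12)), Mul(6, 15), Mul(Mul(Rational(-1, 6), 12), 15)), 2)))) = Add(6606, Mul(-1, Mul(Pow(Add(5, -2), -2), Pow(Add(15, Mul(2, -2), 90, Mul(-2, 15)), 2)))) = Add(6606, Mul(-1, Mul(Pow(3, -2), Pow(Add(15, -4, 90, -30), 2)))) = Add(6606, Mul(-1, Mul(Rational(1, 9), Pow(71, 2)))) = Add(6606, Mul(-1, Mul(Rational(1, 9), 5041))) = Add(6606, Mul(-1, Rational(5041, 9))) = Add(6606, Rational(-5041, 9)) = Rational(54413, 9)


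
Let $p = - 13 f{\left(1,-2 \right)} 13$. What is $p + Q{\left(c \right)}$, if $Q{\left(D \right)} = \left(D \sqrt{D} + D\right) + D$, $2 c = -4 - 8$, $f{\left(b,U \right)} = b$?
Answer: $-181 - 6 i \sqrt{6} \approx -181.0 - 14.697 i$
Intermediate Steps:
$p = -169$ ($p = \left(-13\right) 1 \cdot 13 = \left(-13\right) 13 = -169$)
$c = -6$ ($c = \frac{-4 - 8}{2} = \frac{1}{2} \left(-12\right) = -6$)
$Q{\left(D \right)} = D^{\frac{3}{2}} + 2 D$ ($Q{\left(D \right)} = \left(D^{\frac{3}{2}} + D\right) + D = \left(D + D^{\frac{3}{2}}\right) + D = D^{\frac{3}{2}} + 2 D$)
$p + Q{\left(c \right)} = -169 + \left(\left(-6\right)^{\frac{3}{2}} + 2 \left(-6\right)\right) = -169 - \left(12 + 6 i \sqrt{6}\right) = -181 - 6 i \sqrt{6}$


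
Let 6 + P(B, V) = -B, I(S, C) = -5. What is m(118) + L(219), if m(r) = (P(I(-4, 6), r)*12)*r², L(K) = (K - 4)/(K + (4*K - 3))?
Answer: -182459881/1092 ≈ -1.6709e+5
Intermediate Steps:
P(B, V) = -6 - B
L(K) = (-4 + K)/(-3 + 5*K) (L(K) = (-4 + K)/(K + (-3 + 4*K)) = (-4 + K)/(-3 + 5*K))
m(r) = -12*r² (m(r) = ((-6 - 1*(-5))*12)*r² = ((-6 + 5)*12)*r² = (-1*12)*r² = -12*r²)
m(118) + L(219) = -12*118² + (-4 + 219)/(-3 + 5*219) = -12*13924 + 215/(-3 + 1095) = -167088 + 215/1092 = -182459881/1092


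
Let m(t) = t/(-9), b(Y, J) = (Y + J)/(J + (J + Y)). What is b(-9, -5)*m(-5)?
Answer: 70/171 ≈ 0.40936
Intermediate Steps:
b(Y, J) = (J + Y)/(Y + 2*J)
m(t) = -t/9 (m(t) = t*(-⅑) = -t/9)
b(-9, -5)*m(-5) = ((-5 - 9)/(-9 + 2*(-5)))*(-⅑*(-5)) = (-14/(-9 - 10))*(5/9) = (-14/(-19))*(5/9) = -1/19*(-14)*(5/9) = (14/19)*(5/9) = 70/171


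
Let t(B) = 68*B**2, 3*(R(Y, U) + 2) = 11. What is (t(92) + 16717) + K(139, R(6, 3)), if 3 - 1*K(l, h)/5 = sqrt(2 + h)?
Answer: 592284 - 5*sqrt(33)/3 ≈ 5.9227e+5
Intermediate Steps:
R(Y, U) = 5/3 (R(Y, U) = -2 + (1/3)*11 = -2 + 11/3 = 5/3)
K(l, h) = 15 - 5*sqrt(2 + h)
(t(92) + 16717) + K(139, R(6, 3)) = (68*92**2 + 16717) + (15 - 5*sqrt(2 + 5/3)) = (68*8464 + 16717) + (15 - 5*sqrt(33)/3) = (575552 + 16717) + (15 - 5*sqrt(33)/3) = 592269 + (15 - 5*sqrt(33)/3) = 592284 - 5*sqrt(33)/3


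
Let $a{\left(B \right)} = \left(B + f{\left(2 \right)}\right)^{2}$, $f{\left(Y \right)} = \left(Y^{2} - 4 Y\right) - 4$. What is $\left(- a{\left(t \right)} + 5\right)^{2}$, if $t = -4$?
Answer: $19321$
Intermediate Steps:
$f{\left(Y \right)} = -4 + Y^{2} - 4 Y$
$a{\left(B \right)} = \left(-8 + B\right)^{2}$ ($a{\left(B \right)} = \left(B - \left(12 - 4\right)\right)^{2} = \left(B - 8\right)^{2} = \left(-8 + B\right)^{2}$)
$\left(- a{\left(t \right)} + 5\right)^{2} = \left(- \left(-8 - 4\right)^{2} + 5\right)^{2} = \left(- \left(-12\right)^{2} + 5\right)^{2} = \left(\left(-1\right) 144 + 5\right)^{2} = \left(-144 + 5\right)^{2} = \left(-139\right)^{2} = 19321$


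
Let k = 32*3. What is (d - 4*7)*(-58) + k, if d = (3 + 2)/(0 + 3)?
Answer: 4870/3 ≈ 1623.3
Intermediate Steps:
k = 96
d = 5/3 ≈ 1.6667
(d - 4*7)*(-58) + k = (5/3 - 4*7)*(-58) + 96 = (5/3 - 28)*(-58) + 96 = -79/3*(-58) + 96 = 4582/3 + 96 = 4870/3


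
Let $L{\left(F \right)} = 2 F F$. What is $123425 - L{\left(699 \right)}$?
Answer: $-853777$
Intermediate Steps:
$L{\left(F \right)} = 2 F^{2}$
$123425 - L{\left(699 \right)} = 123425 - 2 \cdot 699^{2} = 123425 - 2 \cdot 488601 = 123425 - 977202 = -853777$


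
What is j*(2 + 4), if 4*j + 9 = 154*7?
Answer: 3207/2 ≈ 1603.5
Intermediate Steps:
j = 1069/4 (j = -9/4 + (154*7)/4 = -9/4 + (1/4)*1078 = -9/4 + 539/2 = 1069/4 ≈ 267.25)
j*(2 + 4) = 1069*(2 + 4)/4 = (1069/4)*6 = 3207/2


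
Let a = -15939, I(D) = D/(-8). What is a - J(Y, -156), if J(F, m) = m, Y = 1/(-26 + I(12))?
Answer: -15783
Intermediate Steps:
I(D) = -D/8 (I(D) = D*(-⅛) = -D/8)
Y = -2/55 (Y = 1/(-26 - ⅛*12) = 1/(-26 - 3/2) = 1/(-55/2) = -2/55 ≈ -0.036364)
a - J(Y, -156) = -15939 - 1*(-156) = -15939 + 156 = -15783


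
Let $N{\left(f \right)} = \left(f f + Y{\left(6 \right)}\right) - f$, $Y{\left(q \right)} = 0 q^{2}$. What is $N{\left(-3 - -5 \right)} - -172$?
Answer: $174$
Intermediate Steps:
$Y{\left(q \right)} = 0$
$N{\left(f \right)} = f^{2} - f$ ($N{\left(f \right)} = \left(f f + 0\right) - f = \left(f^{2} + 0\right) - f = f^{2} - f$)
$N{\left(-3 - -5 \right)} - -172 = \left(-3 - -5\right) \left(-1 - -2\right) - -172 = \left(-3 + 5\right) \left(-1 + \left(-3 + 5\right)\right) + 172 = 2 \left(-1 + 2\right) + 172 = 2 \cdot 1 + 172 = 2 + 172 = 174$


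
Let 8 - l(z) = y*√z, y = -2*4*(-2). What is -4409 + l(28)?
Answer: -4401 - 32*√7 ≈ -4485.7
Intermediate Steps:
y = 16 (y = -8*(-2) = 16)
l(z) = 8 - 16*√z
-4409 + l(28) = -4409 + (8 - 32*√7) = -4401 - 32*√7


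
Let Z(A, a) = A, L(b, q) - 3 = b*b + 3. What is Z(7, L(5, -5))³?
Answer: 343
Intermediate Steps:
L(b, q) = 6 + b² (L(b, q) = 3 + (b*b + 3) = 3 + (b² + 3) = 3 + (3 + b²) = 6 + b²)
Z(7, L(5, -5))³ = 7³ = 343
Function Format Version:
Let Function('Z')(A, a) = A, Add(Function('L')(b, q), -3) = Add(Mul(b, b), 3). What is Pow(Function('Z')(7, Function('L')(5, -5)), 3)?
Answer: 343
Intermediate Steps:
Function('L')(b, q) = Add(6, Pow(b, 2)) (Function('L')(b, q) = Add(3, Add(Mul(b, b), 3)) = Add(3, Add(Pow(b, 2), 3)) = Add(3, Add(3, Pow(b, 2))) = Add(6, Pow(b, 2)))
Pow(Function('Z')(7, Function('L')(5, -5)), 3) = Pow(7, 3) = 343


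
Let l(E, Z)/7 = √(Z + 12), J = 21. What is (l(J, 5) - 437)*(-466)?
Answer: 203642 - 3262*√17 ≈ 1.9019e+5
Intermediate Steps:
l(E, Z) = 7*√(12 + Z) (l(E, Z) = 7*√(Z + 12) = 7*√(12 + Z))
(l(J, 5) - 437)*(-466) = (7*√(12 + 5) - 437)*(-466) = (7*√17 - 437)*(-466) = (-437 + 7*√17)*(-466) = 203642 - 3262*√17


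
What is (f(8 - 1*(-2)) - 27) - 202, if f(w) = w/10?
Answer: -228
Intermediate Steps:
f(w) = w/10 (f(w) = w*(⅒) = w/10)
(f(8 - 1*(-2)) - 27) - 202 = ((8 - 1*(-2))/10 - 27) - 202 = ((8 + 2)/10 - 27) - 202 = ((⅒)*10 - 27) - 202 = (1 - 27) - 202 = -26 - 202 = -228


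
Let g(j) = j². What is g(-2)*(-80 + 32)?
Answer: -192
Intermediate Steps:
g(-2)*(-80 + 32) = (-2)²*(-80 + 32) = 4*(-48) = -192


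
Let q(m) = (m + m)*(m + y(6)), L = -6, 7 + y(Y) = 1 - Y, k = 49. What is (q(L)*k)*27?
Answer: 285768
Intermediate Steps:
y(Y) = -6 - Y (y(Y) = -7 + (1 - Y) = -6 - Y)
q(m) = 2*m*(-12 + m) (q(m) = (m + m)*(m + (-6 - 1*6)) = (2*m)*(m + (-6 - 6)) = (2*m)*(m - 12) = (2*m)*(-12 + m) = 2*m*(-12 + m))
(q(L)*k)*27 = ((2*(-6)*(-12 - 6))*49)*27 = ((2*(-6)*(-18))*49)*27 = (216*49)*27 = 10584*27 = 285768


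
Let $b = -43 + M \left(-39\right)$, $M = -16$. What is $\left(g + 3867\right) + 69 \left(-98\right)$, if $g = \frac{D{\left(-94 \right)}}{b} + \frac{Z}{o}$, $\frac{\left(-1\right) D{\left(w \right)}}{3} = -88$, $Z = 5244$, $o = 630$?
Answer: $- \frac{25153423}{8715} \approx -2886.2$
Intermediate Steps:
$D{\left(w \right)} = 264$ ($D{\left(w \right)} = \left(-3\right) \left(-88\right) = 264$)
$b = 581$ ($b = -43 - -624 = -43 + 624 = 581$)
$g = \frac{76502}{8715}$ ($g = \frac{264}{581} + \frac{5244}{630} = 264 \cdot \frac{1}{581} + 5244 \cdot \frac{1}{630} = \frac{264}{581} + \frac{874}{105} = \frac{76502}{8715} \approx 8.7782$)
$\left(g + 3867\right) + 69 \left(-98\right) = \left(\frac{76502}{8715} + 3867\right) + 69 \left(-98\right) = \frac{33777407}{8715} - 6762 = - \frac{25153423}{8715}$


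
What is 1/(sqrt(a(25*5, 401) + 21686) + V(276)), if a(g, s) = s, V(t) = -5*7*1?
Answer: 35/20862 + sqrt(22087)/20862 ≈ 0.0088015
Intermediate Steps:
V(t) = -35 (V(t) = -35*1 = -35)
1/(sqrt(a(25*5, 401) + 21686) + V(276)) = 1/(sqrt(401 + 21686) - 35) = 1/(sqrt(22087) - 35) = 1/(-35 + sqrt(22087))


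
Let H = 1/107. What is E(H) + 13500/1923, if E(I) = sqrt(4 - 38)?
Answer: 4500/641 + I*sqrt(34) ≈ 7.0203 + 5.831*I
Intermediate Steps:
H = 1/107 ≈ 0.0093458
E(I) = I*sqrt(34) (E(I) = sqrt(-34) = I*sqrt(34))
E(H) + 13500/1923 = I*sqrt(34) + 13500/1923 = I*sqrt(34) + 13500*(1/1923) = I*sqrt(34) + 4500/641 = 4500/641 + I*sqrt(34)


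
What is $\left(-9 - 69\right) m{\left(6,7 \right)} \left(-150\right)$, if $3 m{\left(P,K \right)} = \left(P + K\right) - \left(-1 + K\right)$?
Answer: $27300$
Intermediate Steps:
$m{\left(P,K \right)} = \frac{1}{3} + \frac{P}{3}$ ($m{\left(P,K \right)} = \frac{\left(P + K\right) - \left(-1 + K\right)}{3} = \frac{\left(K + P\right) - \left(-1 + K\right)}{3} = \frac{1 + P}{3} = \frac{1}{3} + \frac{P}{3}$)
$\left(-9 - 69\right) m{\left(6,7 \right)} \left(-150\right) = \left(-9 - 69\right) \left(\frac{1}{3} + \frac{1}{3} \cdot 6\right) \left(-150\right) = - 78 \left(\frac{1}{3} + 2\right) \left(-150\right) = \left(-78\right) \frac{7}{3} \left(-150\right) = \left(-182\right) \left(-150\right) = 27300$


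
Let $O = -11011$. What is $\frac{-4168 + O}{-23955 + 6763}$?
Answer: $\frac{15179}{17192} \approx 0.88291$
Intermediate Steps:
$\frac{-4168 + O}{-23955 + 6763} = \frac{-4168 - 11011}{-23955 + 6763} = - \frac{15179}{-17192} = \left(-15179\right) \left(- \frac{1}{17192}\right) = \frac{15179}{17192}$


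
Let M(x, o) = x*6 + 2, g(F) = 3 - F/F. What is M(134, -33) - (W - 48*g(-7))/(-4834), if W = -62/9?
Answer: 17532455/21753 ≈ 805.98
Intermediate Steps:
W = -62/9 (W = -62*1/9 = -62/9 ≈ -6.8889)
g(F) = 2 (g(F) = 3 - 1*1 = 3 - 1 = 2)
M(x, o) = 2 + 6*x (M(x, o) = 6*x + 2 = 2 + 6*x)
M(134, -33) - (W - 48*g(-7))/(-4834) = (2 + 6*134) - (-62/9 - 48*2)/(-4834) = (2 + 804) - (-62/9 - 96)*(-1)/4834 = 806 - (-926)*(-1)/(9*4834) = 806 - 1*463/21753 = 806 - 463/21753 = 17532455/21753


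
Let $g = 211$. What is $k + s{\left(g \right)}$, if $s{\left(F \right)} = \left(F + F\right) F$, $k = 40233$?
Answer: $129275$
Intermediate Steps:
$s{\left(F \right)} = 2 F^{2}$ ($s{\left(F \right)} = 2 F F = 2 F^{2}$)
$k + s{\left(g \right)} = 40233 + 2 \cdot 211^{2} = 40233 + 2 \cdot 44521 = 40233 + 89042 = 129275$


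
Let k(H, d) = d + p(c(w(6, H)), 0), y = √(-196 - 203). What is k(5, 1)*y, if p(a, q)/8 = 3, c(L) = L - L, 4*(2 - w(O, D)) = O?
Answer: 25*I*√399 ≈ 499.37*I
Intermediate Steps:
w(O, D) = 2 - O/4
c(L) = 0
p(a, q) = 24 (p(a, q) = 8*3 = 24)
y = I*√399 (y = √(-399) = I*√399 ≈ 19.975*I)
k(H, d) = 24 + d (k(H, d) = d + 24 = 24 + d)
k(5, 1)*y = (24 + 1)*(I*√399) = 25*(I*√399) = 25*I*√399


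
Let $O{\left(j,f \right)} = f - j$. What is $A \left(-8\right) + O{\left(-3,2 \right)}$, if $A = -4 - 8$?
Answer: $101$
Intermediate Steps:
$A = -12$ ($A = -4 - 8 = -12$)
$A \left(-8\right) + O{\left(-3,2 \right)} = \left(-12\right) \left(-8\right) + \left(2 - -3\right) = 96 + \left(2 + 3\right) = 96 + 5 = 101$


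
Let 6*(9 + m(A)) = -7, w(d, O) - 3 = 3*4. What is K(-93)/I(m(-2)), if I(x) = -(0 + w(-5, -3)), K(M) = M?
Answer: 31/5 ≈ 6.2000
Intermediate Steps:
w(d, O) = 15 (w(d, O) = 3 + 3*4 = 3 + 12 = 15)
m(A) = -61/6 (m(A) = -9 + (1/6)*(-7) = -9 - 7/6 = -61/6)
I(x) = -15 (I(x) = -(0 + 15) = -1*15 = -15)
K(-93)/I(m(-2)) = -93/(-15) = -93*(-1/15) = 31/5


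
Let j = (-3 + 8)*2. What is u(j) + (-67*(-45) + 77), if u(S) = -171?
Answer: 2921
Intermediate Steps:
j = 10 (j = 5*2 = 10)
u(j) + (-67*(-45) + 77) = -171 + (-67*(-45) + 77) = -171 + (3015 + 77) = -171 + 3092 = 2921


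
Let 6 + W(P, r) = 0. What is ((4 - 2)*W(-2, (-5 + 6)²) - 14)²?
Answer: 676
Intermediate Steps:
W(P, r) = -6 (W(P, r) = -6 + 0 = -6)
((4 - 2)*W(-2, (-5 + 6)²) - 14)² = ((4 - 2)*(-6) - 14)² = (2*(-6) - 14)² = (-12 - 14)² = (-26)² = 676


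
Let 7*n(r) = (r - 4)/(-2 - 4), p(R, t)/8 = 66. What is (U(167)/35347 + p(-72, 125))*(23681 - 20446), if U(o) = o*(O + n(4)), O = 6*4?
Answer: 60388469640/35347 ≈ 1.7084e+6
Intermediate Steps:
p(R, t) = 528 (p(R, t) = 8*66 = 528)
O = 24
n(r) = 2/21 - r/42 (n(r) = ((r - 4)/(-2 - 4))/7 = ((-4 + r)/(-6))/7 = ((-4 + r)*(-⅙))/7 = (⅔ - r/6)/7 = 2/21 - r/42)
U(o) = 24*o (U(o) = o*(24 + (2/21 - 1/42*4)) = o*(24 + (2/21 - 2/21)) = o*(24 + 0) = o*24 = 24*o)
(U(167)/35347 + p(-72, 125))*(23681 - 20446) = ((24*167)/35347 + 528)*(23681 - 20446) = (4008*(1/35347) + 528)*3235 = (4008/35347 + 528)*3235 = (18667224/35347)*3235 = 60388469640/35347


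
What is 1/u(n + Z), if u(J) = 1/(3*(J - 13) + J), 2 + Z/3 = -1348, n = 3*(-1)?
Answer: -16251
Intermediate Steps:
n = -3
Z = -4050 (Z = -6 + 3*(-1348) = -6 - 4044 = -4050)
u(J) = 1/(-39 + 4*J) (u(J) = 1/(3*(-13 + J) + J) = 1/((-39 + 3*J) + J) = 1/(-39 + 4*J))
1/u(n + Z) = 1/(1/(-39 + 4*(-3 - 4050))) = 1/(1/(-39 + 4*(-4053))) = 1/(1/(-39 - 16212)) = 1/(1/(-16251)) = 1/(-1/16251) = -16251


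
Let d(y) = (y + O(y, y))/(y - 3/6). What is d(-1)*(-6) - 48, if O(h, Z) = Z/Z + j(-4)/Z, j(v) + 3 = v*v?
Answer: -100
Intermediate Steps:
j(v) = -3 + v² (j(v) = -3 + v*v = -3 + v²)
O(h, Z) = 1 + 13/Z (O(h, Z) = Z/Z + (-3 + (-4)²)/Z = 1 + (-3 + 16)/Z = 1 + 13/Z)
d(y) = (y + (13 + y)/y)/(-½ + y) (d(y) = (y + (13 + y)/y)/(y - 3/6) = (y + (13 + y)/y)/(y - 3*⅙) = (y + (13 + y)/y)/(y - ½) = (y + (13 + y)/y)/(-½ + y))
d(-1)*(-6) - 48 = (2*(13 - 1 + (-1)²)/(-1*(-1 + 2*(-1))))*(-6) - 48 = (2*(-1)*(13 - 1 + 1)/(-1 - 2))*(-6) - 48 = (2*(-1)*13/(-3))*(-6) - 48 = (2*(-1)*(-⅓)*13)*(-6) - 48 = (26/3)*(-6) - 48 = -52 - 48 = -100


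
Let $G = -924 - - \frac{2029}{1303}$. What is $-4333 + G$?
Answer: $- \frac{6847842}{1303} \approx -5255.4$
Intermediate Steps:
$G = - \frac{1201943}{1303}$ ($G = -924 - \left(-2029\right) \frac{1}{1303} = -924 - - \frac{2029}{1303} = -924 + \frac{2029}{1303} = - \frac{1201943}{1303} \approx -922.44$)
$-4333 + G = -4333 - \frac{1201943}{1303} = - \frac{6847842}{1303}$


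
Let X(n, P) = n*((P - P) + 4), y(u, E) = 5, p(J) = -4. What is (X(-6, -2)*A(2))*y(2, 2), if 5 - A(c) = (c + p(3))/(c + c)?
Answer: -660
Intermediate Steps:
A(c) = 5 - (-4 + c)/(2*c) (A(c) = 5 - (c - 4)/(c + c) = 5 - (-4 + c)/(2*c))
X(n, P) = 4*n (X(n, P) = n*(0 + 4) = n*4 = 4*n)
(X(-6, -2)*A(2))*y(2, 2) = ((4*(-6))*(9/2 + 2/2))*5 = -24*(9/2 + 2*(1/2))*5 = -24*(9/2 + 1)*5 = -24*11/2*5 = -132*5 = -660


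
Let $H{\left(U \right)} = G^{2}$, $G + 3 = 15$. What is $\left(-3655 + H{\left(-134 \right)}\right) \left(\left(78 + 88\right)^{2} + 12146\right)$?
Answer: $-139393722$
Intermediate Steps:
$G = 12$ ($G = -3 + 15 = 12$)
$H{\left(U \right)} = 144$ ($H{\left(U \right)} = 12^{2} = 144$)
$\left(-3655 + H{\left(-134 \right)}\right) \left(\left(78 + 88\right)^{2} + 12146\right) = \left(-3655 + 144\right) \left(\left(78 + 88\right)^{2} + 12146\right) = - 3511 \left(166^{2} + 12146\right) = - 3511 \left(27556 + 12146\right) = \left(-3511\right) 39702 = -139393722$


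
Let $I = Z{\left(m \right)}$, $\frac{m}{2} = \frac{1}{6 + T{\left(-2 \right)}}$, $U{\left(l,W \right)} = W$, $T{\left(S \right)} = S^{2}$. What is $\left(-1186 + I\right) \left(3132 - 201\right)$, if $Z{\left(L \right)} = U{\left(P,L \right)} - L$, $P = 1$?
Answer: $-3476166$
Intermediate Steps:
$m = \frac{1}{5}$ ($m = \frac{2}{6 + \left(-2\right)^{2}} = \frac{2}{6 + 4} = \frac{2}{10} = 2 \cdot \frac{1}{10} = \frac{1}{5} \approx 0.2$)
$Z{\left(L \right)} = 0$ ($Z{\left(L \right)} = L - L = 0$)
$I = 0$
$\left(-1186 + I\right) \left(3132 - 201\right) = \left(-1186 + 0\right) \left(3132 - 201\right) = \left(-1186\right) 2931 = -3476166$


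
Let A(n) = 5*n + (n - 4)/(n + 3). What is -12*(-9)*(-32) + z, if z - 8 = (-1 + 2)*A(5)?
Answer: -27383/8 ≈ -3422.9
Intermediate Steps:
A(n) = 5*n + (-4 + n)/(3 + n)
z = 265/8 (z = 8 + (-1 + 2)*((-4 + 5*5² + 16*5)/(3 + 5)) = 8 + 1*((-4 + 5*25 + 80)/8) = 8 + 1*((-4 + 125 + 80)/8) = 8 + 1*((⅛)*201) = 8 + 1*(201/8) = 8 + 201/8 = 265/8 ≈ 33.125)
-12*(-9)*(-32) + z = -12*(-9)*(-32) + 265/8 = 108*(-32) + 265/8 = -3456 + 265/8 = -27383/8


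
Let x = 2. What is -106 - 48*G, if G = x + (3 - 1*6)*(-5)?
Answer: -922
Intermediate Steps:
G = 17 (G = 2 + (3 - 1*6)*(-5) = 2 + (3 - 6)*(-5) = 2 - 3*(-5) = 2 + 15 = 17)
-106 - 48*G = -106 - 48*17 = -106 - 816 = -922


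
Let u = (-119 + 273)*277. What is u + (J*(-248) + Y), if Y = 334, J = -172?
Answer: 85648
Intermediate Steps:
u = 42658 (u = 154*277 = 42658)
u + (J*(-248) + Y) = 42658 + (-172*(-248) + 334) = 42658 + (42656 + 334) = 42658 + 42990 = 85648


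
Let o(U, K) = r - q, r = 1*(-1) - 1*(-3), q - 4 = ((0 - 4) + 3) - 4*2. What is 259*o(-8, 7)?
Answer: 1813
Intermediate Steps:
q = -5 (q = 4 + (((0 - 4) + 3) - 4*2) = 4 + ((-4 + 3) - 8) = 4 + (-1 - 8) = 4 - 9 = -5)
r = 2 (r = -1 + 3 = 2)
o(U, K) = 7 (o(U, K) = 2 - 1*(-5) = 2 + 5 = 7)
259*o(-8, 7) = 259*7 = 1813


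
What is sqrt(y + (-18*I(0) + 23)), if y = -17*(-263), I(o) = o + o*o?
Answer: sqrt(4494) ≈ 67.037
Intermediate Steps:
I(o) = o + o**2
y = 4471
sqrt(y + (-18*I(0) + 23)) = sqrt(4471 + (-0*(1 + 0) + 23)) = sqrt(4471 + (-0 + 23)) = sqrt(4471 + (-18*0 + 23)) = sqrt(4471 + (0 + 23)) = sqrt(4471 + 23) = sqrt(4494)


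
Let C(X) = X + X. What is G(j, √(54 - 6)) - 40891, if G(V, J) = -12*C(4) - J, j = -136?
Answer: -40987 - 4*√3 ≈ -40994.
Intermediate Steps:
C(X) = 2*X
G(V, J) = -96 - J (G(V, J) = -24*4 - J = -12*8 - J = -96 - J)
G(j, √(54 - 6)) - 40891 = (-96 - √(54 - 6)) - 40891 = (-96 - √48) - 40891 = (-96 - 4*√3) - 40891 = -40987 - 4*√3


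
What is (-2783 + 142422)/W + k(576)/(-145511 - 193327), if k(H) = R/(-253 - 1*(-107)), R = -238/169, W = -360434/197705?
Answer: -28851345126467760154/376675553058051 ≈ -76595.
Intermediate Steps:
W = -360434/197705 (W = -360434*1/197705 = -360434/197705 ≈ -1.8231)
R = -238/169 (R = -238*1/169 = -238/169 ≈ -1.4083)
k(H) = 119/12337 (k(H) = -238/(169*(-253 - 1*(-107))) = -238/(169*(-253 + 107)) = -238/169/(-146) = -238/169*(-1/146) = 119/12337)
(-2783 + 142422)/W + k(576)/(-145511 - 193327) = (-2783 + 142422)/(-360434/197705) + 119/(12337*(-145511 - 193327)) = 139639*(-197705/360434) + (119/12337)/(-338838) = -27607328495/360434 + (119/12337)*(-1/338838) = -27607328495/360434 - 119/4180244406 = -28851345126467760154/376675553058051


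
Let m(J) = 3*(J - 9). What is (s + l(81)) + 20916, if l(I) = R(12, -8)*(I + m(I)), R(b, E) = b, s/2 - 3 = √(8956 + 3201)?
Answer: 24486 + 2*√12157 ≈ 24707.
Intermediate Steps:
s = 6 + 2*√12157 (s = 6 + 2*√(8956 + 3201) = 6 + 2*√12157 ≈ 226.52)
m(J) = -27 + 3*J (m(J) = 3*(-9 + J) = -27 + 3*J)
l(I) = -324 + 48*I (l(I) = 12*(I + (-27 + 3*I)) = 12*(-27 + 4*I) = -324 + 48*I)
(s + l(81)) + 20916 = ((6 + 2*√12157) + (-324 + 48*81)) + 20916 = ((6 + 2*√12157) + (-324 + 3888)) + 20916 = ((6 + 2*√12157) + 3564) + 20916 = (3570 + 2*√12157) + 20916 = 24486 + 2*√12157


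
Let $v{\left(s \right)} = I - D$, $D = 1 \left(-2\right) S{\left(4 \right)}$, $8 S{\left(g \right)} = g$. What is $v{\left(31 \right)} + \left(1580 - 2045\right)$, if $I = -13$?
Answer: $-477$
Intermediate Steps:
$S{\left(g \right)} = \frac{g}{8}$
$D = -1$ ($D = 1 \left(-2\right) \frac{1}{8} \cdot 4 = \left(-2\right) \frac{1}{2} = -1$)
$v{\left(s \right)} = -12$ ($v{\left(s \right)} = -13 - -1 = -13 + 1 = -12$)
$v{\left(31 \right)} + \left(1580 - 2045\right) = -12 + \left(1580 - 2045\right) = -12 - 465 = -477$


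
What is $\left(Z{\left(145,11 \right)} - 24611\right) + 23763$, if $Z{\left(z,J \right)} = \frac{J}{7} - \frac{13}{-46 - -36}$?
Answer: $- \frac{59159}{70} \approx -845.13$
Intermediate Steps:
$Z{\left(z,J \right)} = \frac{13}{10} + \frac{J}{7}$ ($Z{\left(z,J \right)} = J \frac{1}{7} - \frac{13}{-46 + 36} = \frac{J}{7} - \frac{13}{-10} = \frac{J}{7} - - \frac{13}{10} = \frac{J}{7} + \frac{13}{10} = \frac{13}{10} + \frac{J}{7}$)
$\left(Z{\left(145,11 \right)} - 24611\right) + 23763 = \left(\left(\frac{13}{10} + \frac{1}{7} \cdot 11\right) - 24611\right) + 23763 = \left(\left(\frac{13}{10} + \frac{11}{7}\right) - 24611\right) + 23763 = \left(\frac{201}{70} - 24611\right) + 23763 = - \frac{1722569}{70} + 23763 = - \frac{59159}{70}$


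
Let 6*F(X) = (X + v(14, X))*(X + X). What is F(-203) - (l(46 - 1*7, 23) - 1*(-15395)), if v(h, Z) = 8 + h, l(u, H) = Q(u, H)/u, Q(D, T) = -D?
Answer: -9439/3 ≈ -3146.3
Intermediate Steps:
l(u, H) = -1 (l(u, H) = (-u)/u = -1)
F(X) = X*(22 + X)/3 (F(X) = ((X + (8 + 14))*(X + X))/6 = ((X + 22)*(2*X))/6 = ((22 + X)*(2*X))/6 = (2*X*(22 + X))/6 = X*(22 + X)/3)
F(-203) - (l(46 - 1*7, 23) - 1*(-15395)) = (⅓)*(-203)*(22 - 203) - (-1 - 1*(-15395)) = (⅓)*(-203)*(-181) - (-1 + 15395) = 36743/3 - 1*15394 = 36743/3 - 15394 = -9439/3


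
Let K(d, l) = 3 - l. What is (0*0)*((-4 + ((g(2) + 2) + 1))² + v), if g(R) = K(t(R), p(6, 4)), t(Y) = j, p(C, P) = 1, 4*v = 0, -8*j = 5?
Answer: 0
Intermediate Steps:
j = -5/8 (j = -⅛*5 = -5/8 ≈ -0.62500)
v = 0 (v = (¼)*0 = 0)
t(Y) = -5/8
g(R) = 2 (g(R) = 3 - 1*1 = 3 - 1 = 2)
(0*0)*((-4 + ((g(2) + 2) + 1))² + v) = (0*0)*((-4 + ((2 + 2) + 1))² + 0) = 0*((-4 + (4 + 1))² + 0) = 0*((-4 + 5)² + 0) = 0*(1² + 0) = 0*(1 + 0) = 0*1 = 0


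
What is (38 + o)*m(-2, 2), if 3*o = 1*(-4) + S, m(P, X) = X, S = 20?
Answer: 260/3 ≈ 86.667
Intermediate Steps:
o = 16/3 (o = (1*(-4) + 20)/3 = (-4 + 20)/3 = (⅓)*16 = 16/3 ≈ 5.3333)
(38 + o)*m(-2, 2) = (38 + 16/3)*2 = (130/3)*2 = 260/3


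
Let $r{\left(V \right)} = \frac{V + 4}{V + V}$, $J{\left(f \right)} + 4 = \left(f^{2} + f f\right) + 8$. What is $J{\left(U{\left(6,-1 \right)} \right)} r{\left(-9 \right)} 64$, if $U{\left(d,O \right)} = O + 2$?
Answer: $\frac{320}{3} \approx 106.67$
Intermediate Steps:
$U{\left(d,O \right)} = 2 + O$
$J{\left(f \right)} = 4 + 2 f^{2}$ ($J{\left(f \right)} = -4 + \left(\left(f^{2} + f f\right) + 8\right) = -4 + \left(\left(f^{2} + f^{2}\right) + 8\right) = -4 + \left(2 f^{2} + 8\right) = -4 + \left(8 + 2 f^{2}\right) = 4 + 2 f^{2}$)
$r{\left(V \right)} = \frac{4 + V}{2 V}$
$J{\left(U{\left(6,-1 \right)} \right)} r{\left(-9 \right)} 64 = \left(4 + 2 \left(2 - 1\right)^{2}\right) \frac{4 - 9}{2 \left(-9\right)} 64 = \left(4 + 2 \cdot 1^{2}\right) \frac{1}{2} \left(- \frac{1}{9}\right) \left(-5\right) 64 = \left(4 + 2 \cdot 1\right) \frac{5}{18} \cdot 64 = \left(4 + 2\right) \frac{5}{18} \cdot 64 = 6 \cdot \frac{5}{18} \cdot 64 = \frac{5}{3} \cdot 64 = \frac{320}{3}$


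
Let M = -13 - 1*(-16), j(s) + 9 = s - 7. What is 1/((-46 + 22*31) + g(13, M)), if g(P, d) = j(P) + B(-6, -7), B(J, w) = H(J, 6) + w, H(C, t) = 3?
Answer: 1/629 ≈ 0.0015898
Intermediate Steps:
j(s) = -16 + s (j(s) = -9 + (s - 7) = -9 + (-7 + s) = -16 + s)
M = 3 (M = -13 + 16 = 3)
B(J, w) = 3 + w
g(P, d) = -20 + P (g(P, d) = (-16 + P) + (3 - 7) = (-16 + P) - 4 = -20 + P)
1/((-46 + 22*31) + g(13, M)) = 1/((-46 + 22*31) + (-20 + 13)) = 1/((-46 + 682) - 7) = 1/(636 - 7) = 1/629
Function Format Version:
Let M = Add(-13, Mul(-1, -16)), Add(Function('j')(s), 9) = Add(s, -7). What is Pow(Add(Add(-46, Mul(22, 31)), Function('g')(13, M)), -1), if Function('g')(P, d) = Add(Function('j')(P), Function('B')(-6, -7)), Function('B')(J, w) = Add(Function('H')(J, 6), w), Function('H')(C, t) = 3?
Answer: Rational(1, 629) ≈ 0.0015898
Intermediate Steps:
Function('j')(s) = Add(-16, s) (Function('j')(s) = Add(-9, Add(s, -7)) = Add(-9, Add(-7, s)) = Add(-16, s))
M = 3 (M = Add(-13, 16) = 3)
Function('B')(J, w) = Add(3, w)
Function('g')(P, d) = Add(-20, P) (Function('g')(P, d) = Add(Add(-16, P), Add(3, -7)) = Add(Add(-16, P), -4) = Add(-20, P))
Pow(Add(Add(-46, Mul(22, 31)), Function('g')(13, M)), -1) = Pow(Add(Add(-46, Mul(22, 31)), Add(-20, 13)), -1) = Pow(Add(Add(-46, 682), -7), -1) = Pow(Add(636, -7), -1) = Pow(629, -1) = Rational(1, 629)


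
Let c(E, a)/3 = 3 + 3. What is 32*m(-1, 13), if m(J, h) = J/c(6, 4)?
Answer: -16/9 ≈ -1.7778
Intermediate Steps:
c(E, a) = 18 (c(E, a) = 3*(3 + 3) = 3*6 = 18)
m(J, h) = J/18
32*m(-1, 13) = 32*((1/18)*(-1)) = 32*(-1/18) = -16/9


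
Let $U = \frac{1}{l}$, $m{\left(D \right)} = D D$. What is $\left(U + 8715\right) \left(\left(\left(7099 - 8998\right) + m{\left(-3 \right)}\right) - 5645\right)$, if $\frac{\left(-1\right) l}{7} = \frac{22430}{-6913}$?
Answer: $- \frac{2062102037941}{31402} \approx -6.5668 \cdot 10^{7}$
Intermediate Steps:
$l = \frac{157010}{6913}$ ($l = - 7 \frac{22430}{-6913} = - 7 \cdot 22430 \left(- \frac{1}{6913}\right) = \left(-7\right) \left(- \frac{22430}{6913}\right) = \frac{157010}{6913} \approx 22.712$)
$m{\left(D \right)} = D^{2}$
$U = \frac{6913}{157010}$ ($U = \frac{1}{\frac{157010}{6913}} = \frac{6913}{157010} \approx 0.044029$)
$\left(U + 8715\right) \left(\left(\left(7099 - 8998\right) + m{\left(-3 \right)}\right) - 5645\right) = \left(\frac{6913}{157010} + 8715\right) \left(\left(\left(7099 - 8998\right) + \left(-3\right)^{2}\right) - 5645\right) = \frac{1368349063 \left(\left(-1899 + 9\right) - 5645\right)}{157010} = \frac{1368349063 \left(-1890 - 5645\right)}{157010} = \frac{1368349063}{157010} \left(-7535\right) = - \frac{2062102037941}{31402}$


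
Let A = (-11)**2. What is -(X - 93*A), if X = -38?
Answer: 11291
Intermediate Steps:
A = 121
-(X - 93*A) = -(-38 - 93*121) = -(-38 - 11253) = -1*(-11291) = 11291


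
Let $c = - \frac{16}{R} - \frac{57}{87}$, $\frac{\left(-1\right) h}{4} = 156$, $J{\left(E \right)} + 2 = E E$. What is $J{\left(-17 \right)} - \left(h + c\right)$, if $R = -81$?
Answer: $\frac{2141014}{2349} \approx 911.46$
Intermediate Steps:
$J{\left(E \right)} = -2 + E^{2}$ ($J{\left(E \right)} = -2 + E E = -2 + E^{2}$)
$h = -624$ ($h = \left(-4\right) 156 = -624$)
$c = - \frac{1075}{2349}$ ($c = - \frac{16}{-81} - \frac{57}{87} = \left(-16\right) \left(- \frac{1}{81}\right) - \frac{19}{29} = \frac{16}{81} - \frac{19}{29} = - \frac{1075}{2349} \approx -0.45764$)
$J{\left(-17 \right)} - \left(h + c\right) = \left(-2 + \left(-17\right)^{2}\right) - \left(-624 - \frac{1075}{2349}\right) = \left(-2 + 289\right) - - \frac{1466851}{2349} = 287 + \frac{1466851}{2349} = \frac{2141014}{2349}$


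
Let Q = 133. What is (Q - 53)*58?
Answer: 4640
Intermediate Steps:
(Q - 53)*58 = (133 - 53)*58 = 80*58 = 4640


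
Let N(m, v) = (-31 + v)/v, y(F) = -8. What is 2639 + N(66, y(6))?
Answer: 21151/8 ≈ 2643.9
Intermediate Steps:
N(m, v) = (-31 + v)/v
2639 + N(66, y(6)) = 2639 + (-31 - 8)/(-8) = 2639 - 1/8*(-39) = 2639 + 39/8 = 21151/8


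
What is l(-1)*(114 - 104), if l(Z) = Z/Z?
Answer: 10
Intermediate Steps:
l(Z) = 1
l(-1)*(114 - 104) = 1*(114 - 104) = 1*10 = 10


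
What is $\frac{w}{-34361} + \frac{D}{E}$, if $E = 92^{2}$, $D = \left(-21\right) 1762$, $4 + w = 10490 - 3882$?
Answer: $- \frac{663660989}{145415752} \approx -4.5639$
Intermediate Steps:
$w = 6604$ ($w = -4 + \left(10490 - 3882\right) = -4 + 6608 = 6604$)
$D = -37002$
$E = 8464$
$\frac{w}{-34361} + \frac{D}{E} = \frac{6604}{-34361} - \frac{37002}{8464} = 6604 \left(- \frac{1}{34361}\right) - \frac{18501}{4232} = - \frac{6604}{34361} - \frac{18501}{4232} = - \frac{663660989}{145415752}$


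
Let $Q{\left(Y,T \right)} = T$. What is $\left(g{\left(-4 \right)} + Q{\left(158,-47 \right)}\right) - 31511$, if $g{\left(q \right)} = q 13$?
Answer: $-31610$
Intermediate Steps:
$g{\left(q \right)} = 13 q$
$\left(g{\left(-4 \right)} + Q{\left(158,-47 \right)}\right) - 31511 = \left(13 \left(-4\right) - 47\right) - 31511 = \left(-52 - 47\right) - 31511 = -99 - 31511 = -31610$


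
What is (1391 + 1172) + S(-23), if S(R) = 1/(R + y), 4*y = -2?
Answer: 120459/47 ≈ 2563.0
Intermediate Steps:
y = -½ (y = (¼)*(-2) = -½ ≈ -0.50000)
S(R) = 1/(-½ + R) (S(R) = 1/(R - ½) = 1/(-½ + R))
(1391 + 1172) + S(-23) = (1391 + 1172) + 2/(-1 + 2*(-23)) = 2563 + 2/(-1 - 46) = 2563 + 2/(-47) = 2563 + 2*(-1/47) = 2563 - 2/47 = 120459/47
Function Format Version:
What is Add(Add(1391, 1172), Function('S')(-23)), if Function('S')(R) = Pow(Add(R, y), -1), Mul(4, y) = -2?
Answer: Rational(120459, 47) ≈ 2563.0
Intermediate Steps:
y = Rational(-1, 2) (y = Mul(Rational(1, 4), -2) = Rational(-1, 2) ≈ -0.50000)
Function('S')(R) = Pow(Add(Rational(-1, 2), R), -1) (Function('S')(R) = Pow(Add(R, Rational(-1, 2)), -1) = Pow(Add(Rational(-1, 2), R), -1))
Add(Add(1391, 1172), Function('S')(-23)) = Add(Add(1391, 1172), Mul(2, Pow(Add(-1, Mul(2, -23)), -1))) = Add(2563, Mul(2, Pow(Add(-1, -46), -1))) = Add(2563, Mul(2, Pow(-47, -1))) = Add(2563, Mul(2, Rational(-1, 47))) = Add(2563, Rational(-2, 47)) = Rational(120459, 47)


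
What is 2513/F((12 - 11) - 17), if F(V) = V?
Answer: -2513/16 ≈ -157.06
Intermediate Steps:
2513/F((12 - 11) - 17) = 2513/((12 - 11) - 17) = 2513/(1 - 17) = 2513/(-16) = 2513*(-1/16) = -2513/16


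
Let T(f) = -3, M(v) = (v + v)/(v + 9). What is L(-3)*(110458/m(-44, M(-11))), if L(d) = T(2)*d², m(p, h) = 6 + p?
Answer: 1491183/19 ≈ 78483.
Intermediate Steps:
M(v) = 2*v/(9 + v) (M(v) = (2*v)/(9 + v) = 2*v/(9 + v))
L(d) = -3*d²
L(-3)*(110458/m(-44, M(-11))) = (-3*(-3)²)*(110458/(6 - 44)) = (-3*9)*(110458/(-38)) = -2982366*(-1)/38 = -27*(-55229/19) = 1491183/19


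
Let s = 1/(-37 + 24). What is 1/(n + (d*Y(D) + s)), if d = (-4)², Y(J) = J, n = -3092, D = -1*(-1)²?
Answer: -13/40405 ≈ -0.00032174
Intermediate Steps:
s = -1/13 (s = 1/(-13) = -1/13 ≈ -0.076923)
D = -1 (D = -1*1 = -1)
d = 16
1/(n + (d*Y(D) + s)) = 1/(-3092 + (16*(-1) - 1/13)) = 1/(-3092 + (-16 - 1/13)) = 1/(-3092 - 209/13) = 1/(-40405/13) = -13/40405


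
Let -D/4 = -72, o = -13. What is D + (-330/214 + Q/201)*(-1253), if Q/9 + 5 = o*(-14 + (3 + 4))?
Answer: -18673731/7169 ≈ -2604.8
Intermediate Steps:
Q = 774 (Q = -45 + 9*(-13*(-14 + (3 + 4))) = -45 + 9*(-13*(-14 + 7)) = -45 + 9*(-13*(-7)) = -45 + 9*91 = -45 + 819 = 774)
D = 288 (D = -4*(-72) = 288)
D + (-330/214 + Q/201)*(-1253) = 288 + (-330/214 + 774/201)*(-1253) = 288 + (-330*1/214 + 774*(1/201))*(-1253) = 288 + (-165/107 + 258/67)*(-1253) = 288 + (16551/7169)*(-1253) = 288 - 20738403/7169 = -18673731/7169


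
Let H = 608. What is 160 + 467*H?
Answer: 284096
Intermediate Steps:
160 + 467*H = 160 + 467*608 = 160 + 283936 = 284096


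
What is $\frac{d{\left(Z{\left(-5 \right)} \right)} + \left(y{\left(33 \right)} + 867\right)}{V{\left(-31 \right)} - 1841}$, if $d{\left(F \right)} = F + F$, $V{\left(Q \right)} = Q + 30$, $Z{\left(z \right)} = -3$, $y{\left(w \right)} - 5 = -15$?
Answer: $- \frac{851}{1842} \approx -0.462$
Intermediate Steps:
$y{\left(w \right)} = -10$ ($y{\left(w \right)} = 5 - 15 = -10$)
$V{\left(Q \right)} = 30 + Q$
$d{\left(F \right)} = 2 F$
$\frac{d{\left(Z{\left(-5 \right)} \right)} + \left(y{\left(33 \right)} + 867\right)}{V{\left(-31 \right)} - 1841} = \frac{2 \left(-3\right) + \left(-10 + 867\right)}{\left(30 - 31\right) - 1841} = \frac{-6 + 857}{-1 - 1841} = \frac{851}{-1842} = 851 \left(- \frac{1}{1842}\right) = - \frac{851}{1842}$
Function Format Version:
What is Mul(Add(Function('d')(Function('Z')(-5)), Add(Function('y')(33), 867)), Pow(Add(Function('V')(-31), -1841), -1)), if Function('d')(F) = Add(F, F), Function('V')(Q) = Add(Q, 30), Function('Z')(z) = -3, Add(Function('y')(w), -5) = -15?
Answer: Rational(-851, 1842) ≈ -0.46200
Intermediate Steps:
Function('y')(w) = -10 (Function('y')(w) = Add(5, -15) = -10)
Function('V')(Q) = Add(30, Q)
Function('d')(F) = Mul(2, F)
Mul(Add(Function('d')(Function('Z')(-5)), Add(Function('y')(33), 867)), Pow(Add(Function('V')(-31), -1841), -1)) = Mul(Add(Mul(2, -3), Add(-10, 867)), Pow(Add(Add(30, -31), -1841), -1)) = Mul(Add(-6, 857), Pow(Add(-1, -1841), -1)) = Mul(851, Pow(-1842, -1)) = Mul(851, Rational(-1, 1842)) = Rational(-851, 1842)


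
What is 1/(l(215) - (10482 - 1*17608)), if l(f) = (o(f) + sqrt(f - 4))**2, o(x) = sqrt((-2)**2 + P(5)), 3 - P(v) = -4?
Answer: 167/1226905 - sqrt(2321)/26991910 ≈ 0.00013433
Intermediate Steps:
P(v) = 7 (P(v) = 3 - 1*(-4) = 3 + 4 = 7)
o(x) = sqrt(11) (o(x) = sqrt((-2)**2 + 7) = sqrt(4 + 7) = sqrt(11))
l(f) = (sqrt(11) + sqrt(-4 + f))**2 (l(f) = (sqrt(11) + sqrt(f - 4))**2 = (sqrt(11) + sqrt(-4 + f))**2)
1/(l(215) - (10482 - 1*17608)) = 1/((sqrt(11) + sqrt(-4 + 215))**2 - (10482 - 1*17608)) = 1/((sqrt(11) + sqrt(211))**2 - (10482 - 17608)) = 1/((sqrt(11) + sqrt(211))**2 - 1*(-7126)) = 1/((sqrt(11) + sqrt(211))**2 + 7126) = 1/(7126 + (sqrt(11) + sqrt(211))**2)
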